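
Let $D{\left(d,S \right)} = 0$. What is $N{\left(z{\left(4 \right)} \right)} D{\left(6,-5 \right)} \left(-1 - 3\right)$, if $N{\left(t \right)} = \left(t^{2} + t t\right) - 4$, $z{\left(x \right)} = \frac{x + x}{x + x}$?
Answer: $0$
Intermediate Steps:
$z{\left(x \right)} = 1$ ($z{\left(x \right)} = \frac{2 x}{2 x} = 2 x \frac{1}{2 x} = 1$)
$N{\left(t \right)} = -4 + 2 t^{2}$ ($N{\left(t \right)} = \left(t^{2} + t^{2}\right) - 4 = 2 t^{2} - 4 = -4 + 2 t^{2}$)
$N{\left(z{\left(4 \right)} \right)} D{\left(6,-5 \right)} \left(-1 - 3\right) = \left(-4 + 2 \cdot 1^{2}\right) 0 \left(-1 - 3\right) = \left(-4 + 2 \cdot 1\right) 0 \left(-4\right) = \left(-4 + 2\right) 0 \left(-4\right) = \left(-2\right) 0 \left(-4\right) = 0 \left(-4\right) = 0$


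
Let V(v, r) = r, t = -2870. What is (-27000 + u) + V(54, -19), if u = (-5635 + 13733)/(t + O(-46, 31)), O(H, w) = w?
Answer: -76715039/2839 ≈ -27022.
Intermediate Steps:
u = -8098/2839 (u = (-5635 + 13733)/(-2870 + 31) = 8098/(-2839) = 8098*(-1/2839) = -8098/2839 ≈ -2.8524)
(-27000 + u) + V(54, -19) = (-27000 - 8098/2839) - 19 = -76661098/2839 - 19 = -76715039/2839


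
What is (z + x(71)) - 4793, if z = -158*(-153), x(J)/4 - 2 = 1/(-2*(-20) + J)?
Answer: 2152183/111 ≈ 19389.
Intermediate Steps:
x(J) = 8 + 4/(40 + J) (x(J) = 8 + 4/(-2*(-20) + J) = 8 + 4/(40 + J))
z = 24174
(z + x(71)) - 4793 = (24174 + 4*(81 + 2*71)/(40 + 71)) - 4793 = (24174 + 4*(81 + 142)/111) - 4793 = (24174 + 4*(1/111)*223) - 4793 = (24174 + 892/111) - 4793 = 2684206/111 - 4793 = 2152183/111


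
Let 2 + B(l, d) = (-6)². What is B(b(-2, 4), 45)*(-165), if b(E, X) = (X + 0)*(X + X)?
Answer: -5610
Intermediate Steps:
b(E, X) = 2*X² (b(E, X) = X*(2*X) = 2*X²)
B(l, d) = 34 (B(l, d) = -2 + (-6)² = -2 + 36 = 34)
B(b(-2, 4), 45)*(-165) = 34*(-165) = -5610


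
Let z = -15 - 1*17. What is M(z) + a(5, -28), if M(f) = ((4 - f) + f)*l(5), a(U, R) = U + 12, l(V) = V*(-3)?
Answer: -43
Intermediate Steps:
l(V) = -3*V
a(U, R) = 12 + U
z = -32 (z = -15 - 17 = -32)
M(f) = -60 (M(f) = ((4 - f) + f)*(-3*5) = 4*(-15) = -60)
M(z) + a(5, -28) = -60 + (12 + 5) = -60 + 17 = -43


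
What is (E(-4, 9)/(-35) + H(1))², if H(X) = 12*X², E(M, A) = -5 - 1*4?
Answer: 184041/1225 ≈ 150.24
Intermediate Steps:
E(M, A) = -9 (E(M, A) = -5 - 4 = -9)
(E(-4, 9)/(-35) + H(1))² = (-9/(-35) + 12*1²)² = (-9*(-1/35) + 12*1)² = (9/35 + 12)² = (429/35)² = 184041/1225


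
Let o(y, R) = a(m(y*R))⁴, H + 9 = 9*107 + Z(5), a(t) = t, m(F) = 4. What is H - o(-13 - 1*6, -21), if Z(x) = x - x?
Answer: 698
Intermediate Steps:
Z(x) = 0
H = 954 (H = -9 + (9*107 + 0) = -9 + (963 + 0) = -9 + 963 = 954)
o(y, R) = 256 (o(y, R) = 4⁴ = 256)
H - o(-13 - 1*6, -21) = 954 - 1*256 = 954 - 256 = 698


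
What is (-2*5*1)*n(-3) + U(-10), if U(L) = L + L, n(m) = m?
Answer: 10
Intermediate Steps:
U(L) = 2*L
(-2*5*1)*n(-3) + U(-10) = (-2*5*1)*(-3) + 2*(-10) = -10*1*(-3) - 20 = -10*(-3) - 20 = 30 - 20 = 10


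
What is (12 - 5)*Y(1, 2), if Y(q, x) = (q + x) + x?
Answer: 35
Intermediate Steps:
Y(q, x) = q + 2*x
(12 - 5)*Y(1, 2) = (12 - 5)*(1 + 2*2) = 7*(1 + 4) = 7*5 = 35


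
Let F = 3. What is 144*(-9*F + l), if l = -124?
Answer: -21744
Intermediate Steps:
144*(-9*F + l) = 144*(-9*3 - 124) = 144*(-27 - 124) = 144*(-151) = -21744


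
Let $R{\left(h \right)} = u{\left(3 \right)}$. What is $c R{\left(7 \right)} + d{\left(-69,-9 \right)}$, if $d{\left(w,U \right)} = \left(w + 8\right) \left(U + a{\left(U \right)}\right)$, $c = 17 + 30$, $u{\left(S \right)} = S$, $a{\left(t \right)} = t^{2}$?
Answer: $-4251$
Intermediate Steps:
$R{\left(h \right)} = 3$
$c = 47$
$d{\left(w,U \right)} = \left(8 + w\right) \left(U + U^{2}\right)$ ($d{\left(w,U \right)} = \left(w + 8\right) \left(U + U^{2}\right) = \left(8 + w\right) \left(U + U^{2}\right)$)
$c R{\left(7 \right)} + d{\left(-69,-9 \right)} = 47 \cdot 3 - 9 \left(8 - 69 + 8 \left(-9\right) - -621\right) = 141 - 9 \left(8 - 69 - 72 + 621\right) = 141 - 4392 = -4251$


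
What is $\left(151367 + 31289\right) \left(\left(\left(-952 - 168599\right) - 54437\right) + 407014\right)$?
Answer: $33430797056$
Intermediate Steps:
$\left(151367 + 31289\right) \left(\left(\left(-952 - 168599\right) - 54437\right) + 407014\right) = 182656 \left(\left(-169551 - 54437\right) + 407014\right) = 182656 \left(-223988 + 407014\right) = 182656 \cdot 183026 = 33430797056$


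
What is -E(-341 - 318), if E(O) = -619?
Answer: 619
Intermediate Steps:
-E(-341 - 318) = -1*(-619) = 619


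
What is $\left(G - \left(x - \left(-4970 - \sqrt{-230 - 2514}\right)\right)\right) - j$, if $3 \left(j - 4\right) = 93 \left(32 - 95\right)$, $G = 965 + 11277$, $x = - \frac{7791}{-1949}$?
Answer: $\frac{17963938}{1949} - 14 i \sqrt{14} \approx 9217.0 - 52.383 i$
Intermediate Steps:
$x = \frac{7791}{1949}$ ($x = \left(-7791\right) \left(- \frac{1}{1949}\right) = \frac{7791}{1949} \approx 3.9974$)
$G = 12242$
$j = -1949$ ($j = 4 + \frac{93 \left(32 - 95\right)}{3} = 4 + \frac{93 \left(-63\right)}{3} = 4 + \frac{1}{3} \left(-5859\right) = 4 - 1953 = -1949$)
$\left(G - \left(x - \left(-4970 - \sqrt{-230 - 2514}\right)\right)\right) - j = \left(12242 - \left(\frac{7791}{1949} - \left(-4970 - \sqrt{-230 - 2514}\right)\right)\right) - -1949 = \left(12242 - \left(\frac{7791}{1949} - \left(-4970 - \sqrt{-2744}\right)\right)\right) + 1949 = \left(12242 - \left(\frac{7791}{1949} - \left(-4970 - 14 i \sqrt{14}\right)\right)\right) + 1949 = \left(12242 - \left(\frac{7791}{1949} + \left(4970 + 14 i \sqrt{14}\right)\right)\right) + 1949 = \left(12242 - \left(\frac{9694321}{1949} + 14 i \sqrt{14}\right)\right) + 1949 = \left(\frac{14165337}{1949} - 14 i \sqrt{14}\right) + 1949 = \frac{17963938}{1949} - 14 i \sqrt{14}$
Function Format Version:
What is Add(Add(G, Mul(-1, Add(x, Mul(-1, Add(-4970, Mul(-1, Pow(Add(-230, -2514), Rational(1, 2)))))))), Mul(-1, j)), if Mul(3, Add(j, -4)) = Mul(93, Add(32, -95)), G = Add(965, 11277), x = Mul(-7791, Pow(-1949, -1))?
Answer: Add(Rational(17963938, 1949), Mul(-14, I, Pow(14, Rational(1, 2)))) ≈ Add(9217.0, Mul(-52.383, I))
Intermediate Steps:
x = Rational(7791, 1949) (x = Mul(-7791, Rational(-1, 1949)) = Rational(7791, 1949) ≈ 3.9974)
G = 12242
j = -1949 (j = Add(4, Mul(Rational(1, 3), Mul(93, Add(32, -95)))) = Add(4, Mul(Rational(1, 3), Mul(93, -63))) = Add(4, Mul(Rational(1, 3), -5859)) = Add(4, -1953) = -1949)
Add(Add(G, Mul(-1, Add(x, Mul(-1, Add(-4970, Mul(-1, Pow(Add(-230, -2514), Rational(1, 2)))))))), Mul(-1, j)) = Add(Add(12242, Mul(-1, Add(Rational(7791, 1949), Mul(-1, Add(-4970, Mul(-1, Pow(Add(-230, -2514), Rational(1, 2)))))))), Mul(-1, -1949)) = Add(Add(12242, Mul(-1, Add(Rational(7791, 1949), Mul(-1, Add(-4970, Mul(-1, Pow(-2744, Rational(1, 2)))))))), 1949) = Add(Add(12242, Mul(-1, Add(Rational(7791, 1949), Mul(-1, Add(-4970, Mul(-1, Mul(14, I, Pow(14, Rational(1, 2))))))))), 1949) = Add(Add(12242, Mul(-1, Add(Rational(7791, 1949), Mul(-1, Add(-4970, Mul(-14, I, Pow(14, Rational(1, 2)))))))), 1949) = Add(Add(12242, Mul(-1, Add(Rational(7791, 1949), Add(4970, Mul(14, I, Pow(14, Rational(1, 2))))))), 1949) = Add(Add(12242, Mul(-1, Add(Rational(9694321, 1949), Mul(14, I, Pow(14, Rational(1, 2)))))), 1949) = Add(Add(12242, Add(Rational(-9694321, 1949), Mul(-14, I, Pow(14, Rational(1, 2))))), 1949) = Add(Add(Rational(14165337, 1949), Mul(-14, I, Pow(14, Rational(1, 2)))), 1949) = Add(Rational(17963938, 1949), Mul(-14, I, Pow(14, Rational(1, 2))))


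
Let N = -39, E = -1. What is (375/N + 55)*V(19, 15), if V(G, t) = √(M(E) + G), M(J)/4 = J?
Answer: 590*√15/13 ≈ 175.77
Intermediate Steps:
M(J) = 4*J
V(G, t) = √(-4 + G) (V(G, t) = √(4*(-1) + G) = √(-4 + G))
(375/N + 55)*V(19, 15) = (375/(-39) + 55)*√(-4 + 19) = (375*(-1/39) + 55)*√15 = (-125/13 + 55)*√15 = 590*√15/13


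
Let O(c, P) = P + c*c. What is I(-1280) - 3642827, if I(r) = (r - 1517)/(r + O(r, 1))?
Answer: -5963748583864/1637121 ≈ -3.6428e+6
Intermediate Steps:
O(c, P) = P + c²
I(r) = (-1517 + r)/(1 + r + r²) (I(r) = (r - 1517)/(r + (1 + r²)) = (-1517 + r)/(1 + r + r²))
I(-1280) - 3642827 = (-1517 - 1280)/(1 - 1280 + (-1280)²) - 3642827 = -2797/(1 - 1280 + 1638400) - 3642827 = -2797/1637121 - 3642827 = -5963748583864/1637121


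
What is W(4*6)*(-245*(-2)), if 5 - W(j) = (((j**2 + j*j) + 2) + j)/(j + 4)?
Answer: -18165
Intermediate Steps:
W(j) = 5 - (2 + j + 2*j**2)/(4 + j) (W(j) = 5 - (((j**2 + j*j) + 2) + j)/(j + 4) = 5 - (((j**2 + j**2) + 2) + j)/(4 + j) = 5 - ((2*j**2 + 2) + j)/(4 + j) = 5 - ((2 + 2*j**2) + j)/(4 + j) = 5 - (2 + j + 2*j**2)/(4 + j))
W(4*6)*(-245*(-2)) = (2*(9 - (4*6)**2 + 2*(4*6))/(4 + 4*6))*(-245*(-2)) = (2*(9 - 1*24**2 + 2*24)/(4 + 24))*490 = (2*(9 - 1*576 + 48)/28)*490 = (2*(1/28)*(9 - 576 + 48))*490 = (2*(1/28)*(-519))*490 = -519/14*490 = -18165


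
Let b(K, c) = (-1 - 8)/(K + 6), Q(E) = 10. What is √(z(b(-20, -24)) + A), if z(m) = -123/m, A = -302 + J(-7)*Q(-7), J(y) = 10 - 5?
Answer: I*√3990/3 ≈ 21.055*I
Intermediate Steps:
J(y) = 5
b(K, c) = -9/(6 + K)
A = -252 (A = -302 + 5*10 = -302 + 50 = -252)
√(z(b(-20, -24)) + A) = √(-123/((-9/(6 - 20))) - 252) = √(-123/((-9/(-14))) - 252) = √(-123/((-9*(-1/14))) - 252) = √(-123/9/14 - 252) = √(-123*14/9 - 252) = √(-574/3 - 252) = √(-1330/3) = I*√3990/3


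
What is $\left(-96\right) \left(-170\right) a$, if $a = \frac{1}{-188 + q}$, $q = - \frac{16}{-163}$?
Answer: $- \frac{665040}{7657} \approx -86.854$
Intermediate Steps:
$q = \frac{16}{163}$ ($q = \left(-16\right) \left(- \frac{1}{163}\right) = \frac{16}{163} \approx 0.09816$)
$a = - \frac{163}{30628}$ ($a = \frac{1}{-188 + \frac{16}{163}} = \frac{1}{- \frac{30628}{163}} = - \frac{163}{30628} \approx -0.0053219$)
$\left(-96\right) \left(-170\right) a = \left(-96\right) \left(-170\right) \left(- \frac{163}{30628}\right) = 16320 \left(- \frac{163}{30628}\right) = - \frac{665040}{7657}$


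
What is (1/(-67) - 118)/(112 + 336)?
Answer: -7907/30016 ≈ -0.26343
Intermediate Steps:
(1/(-67) - 118)/(112 + 336) = (-1/67 - 118)/448 = -7907/67*1/448 = -7907/30016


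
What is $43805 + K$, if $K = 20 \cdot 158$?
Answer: $46965$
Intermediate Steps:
$K = 3160$
$43805 + K = 43805 + 3160 = 46965$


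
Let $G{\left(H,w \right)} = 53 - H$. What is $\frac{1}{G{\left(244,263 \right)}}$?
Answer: $- \frac{1}{191} \approx -0.0052356$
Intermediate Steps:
$\frac{1}{G{\left(244,263 \right)}} = \frac{1}{53 - 244} = \frac{1}{-191} = - \frac{1}{191}$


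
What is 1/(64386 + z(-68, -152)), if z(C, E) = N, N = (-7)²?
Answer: 1/64435 ≈ 1.5520e-5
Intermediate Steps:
N = 49
z(C, E) = 49
1/(64386 + z(-68, -152)) = 1/(64386 + 49) = 1/64435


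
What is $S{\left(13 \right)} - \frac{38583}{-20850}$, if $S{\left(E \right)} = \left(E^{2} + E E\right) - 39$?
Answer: $\frac{2090911}{6950} \approx 300.85$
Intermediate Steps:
$S{\left(E \right)} = -39 + 2 E^{2}$ ($S{\left(E \right)} = \left(E^{2} + E^{2}\right) - 39 = 2 E^{2} - 39 = -39 + 2 E^{2}$)
$S{\left(13 \right)} - \frac{38583}{-20850} = \left(-39 + 2 \cdot 13^{2}\right) - \frac{38583}{-20850} = \left(-39 + 2 \cdot 169\right) - - \frac{12861}{6950} = \left(-39 + 338\right) + \frac{12861}{6950} = 299 + \frac{12861}{6950} = \frac{2090911}{6950}$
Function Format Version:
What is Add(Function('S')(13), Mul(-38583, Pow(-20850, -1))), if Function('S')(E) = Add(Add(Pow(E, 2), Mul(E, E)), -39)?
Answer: Rational(2090911, 6950) ≈ 300.85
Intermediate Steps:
Function('S')(E) = Add(-39, Mul(2, Pow(E, 2))) (Function('S')(E) = Add(Add(Pow(E, 2), Pow(E, 2)), -39) = Add(Mul(2, Pow(E, 2)), -39) = Add(-39, Mul(2, Pow(E, 2))))
Add(Function('S')(13), Mul(-38583, Pow(-20850, -1))) = Add(Add(-39, Mul(2, Pow(13, 2))), Mul(-38583, Pow(-20850, -1))) = Add(Add(-39, Mul(2, 169)), Mul(-38583, Rational(-1, 20850))) = Add(Add(-39, 338), Rational(12861, 6950)) = Add(299, Rational(12861, 6950)) = Rational(2090911, 6950)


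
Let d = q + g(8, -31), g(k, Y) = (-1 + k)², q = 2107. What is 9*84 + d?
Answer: 2912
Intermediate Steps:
d = 2156 (d = 2107 + (-1 + 8)² = 2107 + 7² = 2107 + 49 = 2156)
9*84 + d = 9*84 + 2156 = 756 + 2156 = 2912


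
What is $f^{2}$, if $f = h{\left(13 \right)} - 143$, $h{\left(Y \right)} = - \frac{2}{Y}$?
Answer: $\frac{3463321}{169} \approx 20493.0$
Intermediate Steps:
$f = - \frac{1861}{13}$ ($f = - \frac{2}{13} - 143 = - \frac{1861}{13} \approx -143.15$)
$f^{2} = \left(- \frac{1861}{13}\right)^{2} = \frac{3463321}{169}$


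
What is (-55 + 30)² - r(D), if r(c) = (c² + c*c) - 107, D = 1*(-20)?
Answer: -68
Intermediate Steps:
D = -20
r(c) = -107 + 2*c² (r(c) = (c² + c²) - 107 = 2*c² - 107 = -107 + 2*c²)
(-55 + 30)² - r(D) = (-55 + 30)² - (-107 + 2*(-20)²) = (-25)² - (-107 + 2*400) = 625 - (-107 + 800) = 625 - 1*693 = 625 - 693 = -68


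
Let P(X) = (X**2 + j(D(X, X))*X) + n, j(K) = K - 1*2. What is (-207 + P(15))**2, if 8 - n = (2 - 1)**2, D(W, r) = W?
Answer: 48400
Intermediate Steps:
n = 7 (n = 8 - (2 - 1)**2 = 8 - 1*1**2 = 8 - 1*1 = 8 - 1 = 7)
j(K) = -2 + K (j(K) = K - 2 = -2 + K)
P(X) = 7 + X**2 + X*(-2 + X) (P(X) = (X**2 + (-2 + X)*X) + 7 = (X**2 + X*(-2 + X)) + 7 = 7 + X**2 + X*(-2 + X))
(-207 + P(15))**2 = (-207 + (7 + 15**2 + 15*(-2 + 15)))**2 = (-207 + (7 + 225 + 15*13))**2 = (-207 + (7 + 225 + 195))**2 = (-207 + 427)**2 = 220**2 = 48400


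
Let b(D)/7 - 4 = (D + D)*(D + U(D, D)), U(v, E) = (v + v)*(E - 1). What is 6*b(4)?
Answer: 9576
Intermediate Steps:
U(v, E) = 2*v*(-1 + E) (U(v, E) = (2*v)*(-1 + E) = 2*v*(-1 + E))
b(D) = 28 + 14*D*(D + 2*D*(-1 + D)) (b(D) = 28 + 7*((D + D)*(D + 2*D*(-1 + D))) = 28 + 7*((2*D)*(D + 2*D*(-1 + D))) = 28 + 7*(2*D*(D + 2*D*(-1 + D))) = 28 + 14*D*(D + 2*D*(-1 + D)))
6*b(4) = 6*(28 - 14*4² + 28*4³) = 6*(28 - 14*16 + 28*64) = 6*(28 - 224 + 1792) = 6*1596 = 9576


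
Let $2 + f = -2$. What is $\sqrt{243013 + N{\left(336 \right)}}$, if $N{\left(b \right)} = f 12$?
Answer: $\sqrt{242965} \approx 492.92$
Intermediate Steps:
$f = -4$ ($f = -2 - 2 = -4$)
$N{\left(b \right)} = -48$ ($N{\left(b \right)} = \left(-4\right) 12 = -48$)
$\sqrt{243013 + N{\left(336 \right)}} = \sqrt{243013 - 48} = \sqrt{242965}$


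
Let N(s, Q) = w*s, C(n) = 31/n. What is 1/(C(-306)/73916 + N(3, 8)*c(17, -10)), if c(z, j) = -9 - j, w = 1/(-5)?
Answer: -113091480/67855043 ≈ -1.6667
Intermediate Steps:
w = -⅕ ≈ -0.20000
N(s, Q) = -s/5
1/(C(-306)/73916 + N(3, 8)*c(17, -10)) = 1/((31/(-306))/73916 + (-⅕*3)*(-9 - 1*(-10))) = 1/((31*(-1/306))*(1/73916) - 3*(-9 + 10)/5) = 1/(-31/306*1/73916 - ⅗*1) = 1/(-31/22618296 - ⅗) = 1/(-67855043/113091480) = -113091480/67855043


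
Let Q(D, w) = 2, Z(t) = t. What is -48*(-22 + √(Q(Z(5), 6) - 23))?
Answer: 1056 - 48*I*√21 ≈ 1056.0 - 219.96*I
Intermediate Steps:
-48*(-22 + √(Q(Z(5), 6) - 23)) = -48*(-22 + √(2 - 23)) = -48*(-22 + √(-21)) = -48*(-22 + I*√21) = 1056 - 48*I*√21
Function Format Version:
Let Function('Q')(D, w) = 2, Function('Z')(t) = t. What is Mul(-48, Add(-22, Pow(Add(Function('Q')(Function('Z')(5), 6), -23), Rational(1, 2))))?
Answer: Add(1056, Mul(-48, I, Pow(21, Rational(1, 2)))) ≈ Add(1056.0, Mul(-219.96, I))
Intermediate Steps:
Mul(-48, Add(-22, Pow(Add(Function('Q')(Function('Z')(5), 6), -23), Rational(1, 2)))) = Mul(-48, Add(-22, Pow(Add(2, -23), Rational(1, 2)))) = Mul(-48, Add(-22, Pow(-21, Rational(1, 2)))) = Mul(-48, Add(-22, Mul(I, Pow(21, Rational(1, 2))))) = Add(1056, Mul(-48, I, Pow(21, Rational(1, 2))))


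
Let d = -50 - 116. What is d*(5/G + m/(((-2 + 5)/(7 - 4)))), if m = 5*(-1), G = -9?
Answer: 8300/9 ≈ 922.22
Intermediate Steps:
m = -5
d = -166
d*(5/G + m/(((-2 + 5)/(7 - 4)))) = -166*(5/(-9) - 5*(7 - 4)/(-2 + 5)) = -166*(5*(-1/9) - 5/1) = -166*(-5/9 - 5/1) = -166*(-5/9 - 5*1) = -166*(-5/9 - 5) = -166*(-50/9) = 8300/9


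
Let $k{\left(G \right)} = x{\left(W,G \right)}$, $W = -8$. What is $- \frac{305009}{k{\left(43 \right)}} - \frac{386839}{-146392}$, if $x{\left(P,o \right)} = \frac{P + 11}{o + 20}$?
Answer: $- \frac{937668041249}{146392} \approx -6.4052 \cdot 10^{6}$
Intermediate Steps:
$x{\left(P,o \right)} = \frac{11 + P}{20 + o}$
$k{\left(G \right)} = \frac{3}{20 + G}$ ($k{\left(G \right)} = \frac{11 - 8}{20 + G} = \frac{1}{20 + G} 3 = \frac{3}{20 + G}$)
$- \frac{305009}{k{\left(43 \right)}} - \frac{386839}{-146392} = - \frac{305009}{3 \frac{1}{20 + 43}} - \frac{386839}{-146392} = - \frac{305009}{3 \cdot \frac{1}{63}} - - \frac{386839}{146392} = - \frac{305009}{3 \cdot \frac{1}{63}} + \frac{386839}{146392} = - 305009 \frac{1}{\frac{1}{21}} + \frac{386839}{146392} = \left(-305009\right) 21 + \frac{386839}{146392} = -6405189 + \frac{386839}{146392} = - \frac{937668041249}{146392}$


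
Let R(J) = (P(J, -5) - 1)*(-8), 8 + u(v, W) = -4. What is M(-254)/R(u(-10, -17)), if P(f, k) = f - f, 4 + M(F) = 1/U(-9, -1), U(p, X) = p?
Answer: -37/72 ≈ -0.51389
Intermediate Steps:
u(v, W) = -12 (u(v, W) = -8 - 4 = -12)
M(F) = -37/9 (M(F) = -4 + 1/(-9) = -4 - ⅑ = -37/9)
P(f, k) = 0
R(J) = 8 (R(J) = (0 - 1)*(-8) = -1*(-8) = 8)
M(-254)/R(u(-10, -17)) = -37/9/8 = -37/9*⅛ = -37/72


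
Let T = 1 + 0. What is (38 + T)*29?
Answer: 1131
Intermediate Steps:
T = 1
(38 + T)*29 = (38 + 1)*29 = 39*29 = 1131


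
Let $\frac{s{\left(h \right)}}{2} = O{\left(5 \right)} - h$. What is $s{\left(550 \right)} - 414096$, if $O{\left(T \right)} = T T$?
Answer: $-415146$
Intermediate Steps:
$O{\left(T \right)} = T^{2}$
$s{\left(h \right)} = 50 - 2 h$ ($s{\left(h \right)} = 2 \left(5^{2} - h\right) = 2 \left(25 - h\right) = 50 - 2 h$)
$s{\left(550 \right)} - 414096 = \left(50 - 1100\right) - 414096 = -1050 - 414096 = -415146$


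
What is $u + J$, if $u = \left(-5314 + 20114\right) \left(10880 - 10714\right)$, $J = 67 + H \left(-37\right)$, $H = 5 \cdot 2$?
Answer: $2456497$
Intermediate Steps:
$H = 10$
$J = -303$ ($J = 67 + 10 \left(-37\right) = 67 - 370 = -303$)
$u = 2456800$ ($u = 14800 \cdot 166 = 2456800$)
$u + J = 2456800 - 303 = 2456497$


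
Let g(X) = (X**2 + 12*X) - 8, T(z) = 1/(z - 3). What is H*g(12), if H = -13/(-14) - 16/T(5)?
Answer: -8700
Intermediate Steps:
T(z) = 1/(-3 + z)
H = -435/14 (H = -13/(-14) - 16/(1/(-3 + 5)) = -13*(-1/14) - 16/(1/2) = 13/14 - 16/1/2 = 13/14 - 16*2 = 13/14 - 32 = -435/14 ≈ -31.071)
g(X) = -8 + X**2 + 12*X
H*g(12) = -435*(-8 + 12**2 + 12*12)/14 = -435*(-8 + 144 + 144)/14 = -435/14*280 = -8700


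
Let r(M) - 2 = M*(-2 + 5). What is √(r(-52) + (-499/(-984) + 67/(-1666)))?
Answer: I*√526291254870/58548 ≈ 12.391*I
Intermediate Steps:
r(M) = 2 + 3*M (r(M) = 2 + M*(-2 + 5) = 2 + M*3 = 2 + 3*M)
√(r(-52) + (-499/(-984) + 67/(-1666))) = √((2 + 3*(-52)) + (-499/(-984) + 67/(-1666))) = √((2 - 156) + (-499*(-1/984) + 67*(-1/1666))) = √(-154 + (499/984 - 67/1666)) = √(-154 + 382703/819672) = √(-125846785/819672) = I*√526291254870/58548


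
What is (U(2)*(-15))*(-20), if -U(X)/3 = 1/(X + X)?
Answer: -225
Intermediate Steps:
U(X) = -3/(2*X) (U(X) = -3/(X + X) = -3*1/(2*X) = -3/(2*X))
(U(2)*(-15))*(-20) = (-3/2/2*(-15))*(-20) = (-3/2*½*(-15))*(-20) = -¾*(-15)*(-20) = (45/4)*(-20) = -225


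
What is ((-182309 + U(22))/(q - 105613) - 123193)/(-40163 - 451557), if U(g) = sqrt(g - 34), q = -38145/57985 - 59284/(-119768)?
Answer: 4517773544529100533/18032767571240335960 + 173618687*I*sqrt(3)/4508191892810083990 ≈ 0.25053 + 6.6704e-11*I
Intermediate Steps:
q = -56548381/347237374 (q = -38145*1/57985 - 59284*(-1/119768) = -7629/11597 + 14821/29942 = -56548381/347237374 ≈ -0.16285)
U(g) = sqrt(-34 + g)
((-182309 + U(22))/(q - 105613) - 123193)/(-40163 - 451557) = ((-182309 + sqrt(-34 + 22))/(-56548381/347237374 - 105613) - 123193)/(-40163 - 451557) = ((-182309 + sqrt(-12))/(-36672837328643/347237374) - 123193)/(-491720) = ((-182309 + 2*I*sqrt(3))*(-347237374/36672837328643) - 123193)*(-1/491720) = ((63304498416566/36672837328643 - 694474748*I*sqrt(3)/36672837328643) - 123193)*(-1/491720) = (-4517773544529100533/36672837328643 - 694474748*I*sqrt(3)/36672837328643)*(-1/491720) = 4517773544529100533/18032767571240335960 + 173618687*I*sqrt(3)/4508191892810083990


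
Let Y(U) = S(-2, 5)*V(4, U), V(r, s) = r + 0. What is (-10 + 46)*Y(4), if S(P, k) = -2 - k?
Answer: -1008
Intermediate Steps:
V(r, s) = r
Y(U) = -28 (Y(U) = (-2 - 1*5)*4 = (-2 - 5)*4 = -7*4 = -28)
(-10 + 46)*Y(4) = (-10 + 46)*(-28) = 36*(-28) = -1008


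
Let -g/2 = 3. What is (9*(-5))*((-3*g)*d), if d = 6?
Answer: -4860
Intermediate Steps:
g = -6 (g = -2*3 = -6)
(9*(-5))*((-3*g)*d) = (9*(-5))*(-3*(-6)*6) = -810*6 = -45*108 = -4860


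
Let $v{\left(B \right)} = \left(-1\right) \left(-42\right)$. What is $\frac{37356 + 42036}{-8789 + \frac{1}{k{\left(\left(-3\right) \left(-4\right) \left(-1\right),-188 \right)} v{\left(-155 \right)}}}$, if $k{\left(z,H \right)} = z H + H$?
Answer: $- \frac{6895671552}{763377383} \approx -9.0331$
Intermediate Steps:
$v{\left(B \right)} = 42$
$k{\left(z,H \right)} = H + H z$ ($k{\left(z,H \right)} = H z + H = H + H z$)
$\frac{37356 + 42036}{-8789 + \frac{1}{k{\left(\left(-3\right) \left(-4\right) \left(-1\right),-188 \right)} v{\left(-155 \right)}}} = \frac{37356 + 42036}{-8789 + \frac{1}{- 188 \left(1 + \left(-3\right) \left(-4\right) \left(-1\right)\right) 42}} = \frac{79392}{-8789 + \frac{1}{\left(-188\right) \left(1 + 12 \left(-1\right)\right)} \frac{1}{42}} = \frac{79392}{-8789 + \frac{1}{\left(-188\right) \left(1 - 12\right)} \frac{1}{42}} = \frac{79392}{-8789 + \frac{1}{\left(-188\right) \left(-11\right)} \frac{1}{42}} = \frac{79392}{-8789 + \frac{1}{2068} \cdot \frac{1}{42}} = \frac{79392}{-8789 + \frac{1}{86856}} = \frac{79392}{- \frac{763377383}{86856}} = 79392 \left(- \frac{86856}{763377383}\right) = - \frac{6895671552}{763377383}$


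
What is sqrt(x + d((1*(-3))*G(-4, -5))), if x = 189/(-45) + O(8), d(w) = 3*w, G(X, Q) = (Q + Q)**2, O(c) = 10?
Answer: I*sqrt(22355)/5 ≈ 29.903*I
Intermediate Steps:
G(X, Q) = 4*Q**2 (G(X, Q) = (2*Q)**2 = 4*Q**2)
x = 29/5 (x = 189/(-45) + 10 = 189*(-1/45) + 10 = -21/5 + 10 = 29/5 ≈ 5.8000)
sqrt(x + d((1*(-3))*G(-4, -5))) = sqrt(29/5 + 3*((1*(-3))*(4*(-5)**2))) = sqrt(29/5 + 3*(-12*25)) = sqrt(29/5 + 3*(-3*100)) = sqrt(29/5 + 3*(-300)) = sqrt(29/5 - 900) = sqrt(-4471/5) = I*sqrt(22355)/5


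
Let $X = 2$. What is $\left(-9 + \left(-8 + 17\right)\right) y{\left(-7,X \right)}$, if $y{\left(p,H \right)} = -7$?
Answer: $0$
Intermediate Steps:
$\left(-9 + \left(-8 + 17\right)\right) y{\left(-7,X \right)} = \left(-9 + \left(-8 + 17\right)\right) \left(-7\right) = \left(-9 + 9\right) \left(-7\right) = 0 \left(-7\right) = 0$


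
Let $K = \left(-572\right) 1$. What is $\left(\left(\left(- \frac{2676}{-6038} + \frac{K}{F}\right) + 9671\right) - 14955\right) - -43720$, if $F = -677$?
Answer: $\frac{78560550962}{2043863} \approx 38437.0$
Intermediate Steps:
$K = -572$
$\left(\left(\left(- \frac{2676}{-6038} + \frac{K}{F}\right) + 9671\right) - 14955\right) - -43720 = \left(\left(\left(- \frac{2676}{-6038} - \frac{572}{-677}\right) + 9671\right) - 14955\right) - -43720 = \left(\left(\left(\left(-2676\right) \left(- \frac{1}{6038}\right) - - \frac{572}{677}\right) + 9671\right) - 14955\right) + 43720 = \left(\left(\left(\frac{1338}{3019} + \frac{572}{677}\right) + 9671\right) - 14955\right) + 43720 = \left(\left(\frac{2632694}{2043863} + 9671\right) - 14955\right) + 43720 = \left(\frac{19768831767}{2043863} - 14955\right) + 43720 = - \frac{10797139398}{2043863} + 43720 = \frac{78560550962}{2043863}$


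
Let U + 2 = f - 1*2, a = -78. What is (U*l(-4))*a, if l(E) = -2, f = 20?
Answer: 2496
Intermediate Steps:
U = 16 (U = -2 + (20 - 1*2) = -2 + (20 - 2) = -2 + 18 = 16)
(U*l(-4))*a = (16*(-2))*(-78) = -32*(-78) = 2496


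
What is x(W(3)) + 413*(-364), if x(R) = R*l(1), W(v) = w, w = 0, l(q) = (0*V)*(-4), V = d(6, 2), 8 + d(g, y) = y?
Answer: -150332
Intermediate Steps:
d(g, y) = -8 + y
V = -6 (V = -8 + 2 = -6)
l(q) = 0 (l(q) = (0*(-6))*(-4) = 0*(-4) = 0)
W(v) = 0
x(R) = 0 (x(R) = R*0 = 0)
x(W(3)) + 413*(-364) = 0 + 413*(-364) = 0 - 150332 = -150332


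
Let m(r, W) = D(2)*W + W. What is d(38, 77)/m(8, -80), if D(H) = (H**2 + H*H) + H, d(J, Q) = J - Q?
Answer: 39/880 ≈ 0.044318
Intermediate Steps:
D(H) = H + 2*H**2 (D(H) = (H**2 + H**2) + H = 2*H**2 + H = H + 2*H**2)
m(r, W) = 11*W (m(r, W) = (2*(1 + 2*2))*W + W = (2*(1 + 4))*W + W = (2*5)*W + W = 10*W + W = 11*W)
d(38, 77)/m(8, -80) = (38 - 1*77)/((11*(-80))) = (38 - 77)/(-880) = -39*(-1/880) = 39/880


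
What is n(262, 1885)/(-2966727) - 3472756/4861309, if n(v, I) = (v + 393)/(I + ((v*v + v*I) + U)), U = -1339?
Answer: -1160209791495018023/1624110158671389516 ≈ -0.71437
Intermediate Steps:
n(v, I) = (393 + v)/(-1339 + I + v² + I*v) (n(v, I) = (v + 393)/(I + ((v*v + v*I) - 1339)) = (393 + v)/(I + ((v² + I*v) - 1339)) = (393 + v)/(I + (-1339 + v² + I*v)) = (393 + v)/(-1339 + I + v² + I*v))
n(262, 1885)/(-2966727) - 3472756/4861309 = ((393 + 262)/(-1339 + 1885 + 262² + 1885*262))/(-2966727) - 3472756/4861309 = (655/(-1339 + 1885 + 68644 + 493870))*(-1/2966727) - 3472756*1/4861309 = (655/563060)*(-1/2966727) - 3472756/4861309 = ((1/563060)*655)*(-1/2966727) - 3472756/4861309 = (131/112612)*(-1/2966727) - 3472756/4861309 = -131/334089060924 - 3472756/4861309 = -1160209791495018023/1624110158671389516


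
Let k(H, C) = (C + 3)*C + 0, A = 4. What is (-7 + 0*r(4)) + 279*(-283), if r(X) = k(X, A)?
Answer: -78964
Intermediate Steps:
k(H, C) = C*(3 + C) (k(H, C) = (3 + C)*C + 0 = C*(3 + C) + 0 = C*(3 + C))
r(X) = 28 (r(X) = 4*(3 + 4) = 4*7 = 28)
(-7 + 0*r(4)) + 279*(-283) = (-7 + 0*28) + 279*(-283) = (-7 + 0) - 78957 = -7 - 78957 = -78964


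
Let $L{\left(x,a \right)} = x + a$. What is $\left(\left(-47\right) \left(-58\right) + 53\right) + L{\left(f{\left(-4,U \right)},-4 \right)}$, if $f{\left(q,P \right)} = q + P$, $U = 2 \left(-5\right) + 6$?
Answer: $2767$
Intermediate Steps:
$U = -4$ ($U = -10 + 6 = -4$)
$f{\left(q,P \right)} = P + q$
$L{\left(x,a \right)} = a + x$
$\left(\left(-47\right) \left(-58\right) + 53\right) + L{\left(f{\left(-4,U \right)},-4 \right)} = \left(\left(-47\right) \left(-58\right) + 53\right) - 12 = \left(2726 + 53\right) - 12 = 2779 - 12 = 2767$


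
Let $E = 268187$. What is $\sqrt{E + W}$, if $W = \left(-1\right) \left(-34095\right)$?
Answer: $\sqrt{302282} \approx 549.8$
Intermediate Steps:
$W = 34095$
$\sqrt{E + W} = \sqrt{268187 + 34095} = \sqrt{302282}$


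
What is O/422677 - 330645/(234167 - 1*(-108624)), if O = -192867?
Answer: -205869108462/144889871507 ≈ -1.4209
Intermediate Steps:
O/422677 - 330645/(234167 - 1*(-108624)) = -192867/422677 - 330645/(234167 - 1*(-108624)) = -192867*1/422677 - 330645/(234167 + 108624) = -192867/422677 - 330645/342791 = -205869108462/144889871507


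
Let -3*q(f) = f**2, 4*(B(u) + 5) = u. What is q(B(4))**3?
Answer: -4096/27 ≈ -151.70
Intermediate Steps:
B(u) = -5 + u/4
q(f) = -f**2/3
q(B(4))**3 = (-(-5 + (1/4)*4)**2/3)**3 = (-(-5 + 1)**2/3)**3 = (-1/3*(-4)**2)**3 = (-1/3*16)**3 = (-16/3)**3 = -4096/27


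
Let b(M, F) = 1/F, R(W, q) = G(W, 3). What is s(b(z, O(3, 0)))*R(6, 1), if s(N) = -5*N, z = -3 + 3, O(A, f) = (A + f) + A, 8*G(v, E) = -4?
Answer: 5/12 ≈ 0.41667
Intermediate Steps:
G(v, E) = -1/2 (G(v, E) = (1/8)*(-4) = -1/2)
O(A, f) = f + 2*A
R(W, q) = -1/2
z = 0
s(b(z, O(3, 0)))*R(6, 1) = -5/(0 + 2*3)*(-1/2) = -5/(0 + 6)*(-1/2) = -5/6*(-1/2) = 5/12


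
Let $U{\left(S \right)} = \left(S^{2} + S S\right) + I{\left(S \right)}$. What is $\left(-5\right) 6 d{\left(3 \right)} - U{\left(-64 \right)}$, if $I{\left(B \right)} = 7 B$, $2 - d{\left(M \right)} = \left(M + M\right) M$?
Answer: $-7264$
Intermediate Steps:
$d{\left(M \right)} = 2 - 2 M^{2}$ ($d{\left(M \right)} = 2 - \left(M + M\right) M = 2 - 2 M M = 2 - 2 M^{2}$)
$U{\left(S \right)} = 2 S^{2} + 7 S$ ($U{\left(S \right)} = \left(S^{2} + S S\right) + 7 S = \left(S^{2} + S^{2}\right) + 7 S = 2 S^{2} + 7 S$)
$\left(-5\right) 6 d{\left(3 \right)} - U{\left(-64 \right)} = \left(-5\right) 6 \left(2 - 2 \cdot 3^{2}\right) - - 64 \left(7 + 2 \left(-64\right)\right) = - 30 \left(2 - 18\right) - - 64 \left(7 - 128\right) = - 30 \left(2 - 18\right) - \left(-64\right) \left(-121\right) = \left(-30\right) \left(-16\right) - 7744 = 480 - 7744 = -7264$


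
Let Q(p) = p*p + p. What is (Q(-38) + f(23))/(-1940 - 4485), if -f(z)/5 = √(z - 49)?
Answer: -1406/6425 + I*√26/1285 ≈ -0.21883 + 0.0039681*I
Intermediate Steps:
f(z) = -5*√(-49 + z) (f(z) = -5*√(z - 49) = -5*√(-49 + z))
Q(p) = p + p² (Q(p) = p² + p = p + p²)
(Q(-38) + f(23))/(-1940 - 4485) = (-38*(1 - 38) - 5*√(-49 + 23))/(-1940 - 4485) = (-38*(-37) - 5*I*√26)/(-6425) = (1406 - 5*I*√26)*(-1/6425) = -1406/6425 + I*√26/1285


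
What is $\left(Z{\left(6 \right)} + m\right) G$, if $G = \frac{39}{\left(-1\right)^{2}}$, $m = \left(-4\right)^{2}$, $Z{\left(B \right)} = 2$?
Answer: $702$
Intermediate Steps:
$m = 16$
$G = 39$ ($G = \frac{39}{1} = 39 \cdot 1 = 39$)
$\left(Z{\left(6 \right)} + m\right) G = \left(2 + 16\right) 39 = 18 \cdot 39 = 702$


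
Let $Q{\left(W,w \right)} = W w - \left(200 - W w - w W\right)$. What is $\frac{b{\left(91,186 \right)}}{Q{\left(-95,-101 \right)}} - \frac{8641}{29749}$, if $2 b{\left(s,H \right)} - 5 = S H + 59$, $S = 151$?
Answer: $\frac{34342838}{170075033} \approx 0.20193$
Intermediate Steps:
$b{\left(s,H \right)} = 32 + \frac{151 H}{2}$ ($b{\left(s,H \right)} = \frac{5}{2} + \frac{151 H + 59}{2} = \frac{5}{2} + \frac{59 + 151 H}{2} = \frac{5}{2} + \left(\frac{59}{2} + \frac{151 H}{2}\right) = 32 + \frac{151 H}{2}$)
$Q{\left(W,w \right)} = -200 + 3 W w$ ($Q{\left(W,w \right)} = W w + \left(\left(W w + W w\right) - 200\right) = W w + \left(2 W w - 200\right) = W w + \left(-200 + 2 W w\right) = -200 + 3 W w$)
$\frac{b{\left(91,186 \right)}}{Q{\left(-95,-101 \right)}} - \frac{8641}{29749} = \frac{32 + \frac{151}{2} \cdot 186}{-200 + 3 \left(-95\right) \left(-101\right)} - \frac{8641}{29749} = \frac{32 + 14043}{-200 + 28785} - \frac{8641}{29749} = \frac{14075}{28585} - \frac{8641}{29749} = 14075 \cdot \frac{1}{28585} - \frac{8641}{29749} = \frac{2815}{5717} - \frac{8641}{29749} = \frac{34342838}{170075033}$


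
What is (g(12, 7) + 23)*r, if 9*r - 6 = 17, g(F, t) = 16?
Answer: 299/3 ≈ 99.667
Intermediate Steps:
r = 23/9 (r = 2/3 + (1/9)*17 = 2/3 + 17/9 = 23/9 ≈ 2.5556)
(g(12, 7) + 23)*r = (16 + 23)*(23/9) = 39*(23/9) = 299/3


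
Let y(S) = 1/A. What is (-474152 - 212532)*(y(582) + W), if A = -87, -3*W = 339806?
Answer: 6766841642500/87 ≈ 7.7780e+10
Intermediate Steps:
W = -339806/3 (W = -⅓*339806 = -339806/3 ≈ -1.1327e+5)
y(S) = -1/87 (y(S) = 1/(-87) = -1/87)
(-474152 - 212532)*(y(582) + W) = (-474152 - 212532)*(-1/87 - 339806/3) = -686684*(-9854375/87) = 6766841642500/87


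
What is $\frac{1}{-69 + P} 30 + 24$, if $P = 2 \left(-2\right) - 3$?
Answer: $\frac{897}{38} \approx 23.605$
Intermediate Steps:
$P = -7$ ($P = -4 - 3 = -7$)
$\frac{1}{-69 + P} 30 + 24 = \frac{1}{-69 - 7} \cdot 30 + 24 = \frac{1}{-76} \cdot 30 + 24 = \left(- \frac{1}{76}\right) 30 + 24 = - \frac{15}{38} + 24 = \frac{897}{38}$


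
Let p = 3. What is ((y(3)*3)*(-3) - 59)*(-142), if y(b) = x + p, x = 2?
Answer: 14768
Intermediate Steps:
y(b) = 5 (y(b) = 2 + 3 = 5)
((y(3)*3)*(-3) - 59)*(-142) = ((5*3)*(-3) - 59)*(-142) = (15*(-3) - 59)*(-142) = (-45 - 59)*(-142) = -104*(-142) = 14768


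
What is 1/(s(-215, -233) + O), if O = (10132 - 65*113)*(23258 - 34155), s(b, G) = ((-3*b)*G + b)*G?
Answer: 1/4696561 ≈ 2.1292e-7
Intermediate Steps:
s(b, G) = G*(b - 3*G*b) (s(b, G) = (-3*G*b + b)*G = (b - 3*G*b)*G = G*(b - 3*G*b))
O = -30369939 (O = (10132 - 7345)*(-10897) = 2787*(-10897) = -30369939)
1/(s(-215, -233) + O) = 1/(-233*(-215)*(1 - 3*(-233)) - 30369939) = 1/(-233*(-215)*(1 + 699) - 30369939) = 1/(-233*(-215)*700 - 30369939) = 1/(35066500 - 30369939) = 1/4696561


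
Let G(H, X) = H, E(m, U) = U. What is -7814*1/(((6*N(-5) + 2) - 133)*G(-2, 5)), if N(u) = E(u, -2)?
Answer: -3907/143 ≈ -27.322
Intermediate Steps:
N(u) = -2
-7814*1/(((6*N(-5) + 2) - 133)*G(-2, 5)) = -7814*(-1/(2*((6*(-2) + 2) - 133))) = -7814*(-1/(2*((-12 + 2) - 133))) = -7814*(-1/(2*(-10 - 133))) = -7814/((-2*(-143))) = -7814/286 = -7814*1/286 = -3907/143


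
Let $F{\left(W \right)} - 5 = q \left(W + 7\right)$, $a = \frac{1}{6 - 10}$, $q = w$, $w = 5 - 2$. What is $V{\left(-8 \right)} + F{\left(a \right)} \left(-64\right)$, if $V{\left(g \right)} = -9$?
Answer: $-1625$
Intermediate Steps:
$w = 3$
$q = 3$
$a = - \frac{1}{4}$ ($a = \frac{1}{-4} = - \frac{1}{4} \approx -0.25$)
$F{\left(W \right)} = 26 + 3 W$ ($F{\left(W \right)} = 5 + 3 \left(W + 7\right) = 5 + 3 \left(7 + W\right) = 5 + \left(21 + 3 W\right) = 26 + 3 W$)
$V{\left(-8 \right)} + F{\left(a \right)} \left(-64\right) = -9 + \left(26 + 3 \left(- \frac{1}{4}\right)\right) \left(-64\right) = -9 + \left(26 - \frac{3}{4}\right) \left(-64\right) = -9 + \frac{101}{4} \left(-64\right) = -9 - 1616 = -1625$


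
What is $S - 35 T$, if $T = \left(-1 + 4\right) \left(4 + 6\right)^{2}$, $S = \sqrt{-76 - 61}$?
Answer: $-10500 + i \sqrt{137} \approx -10500.0 + 11.705 i$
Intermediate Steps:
$S = i \sqrt{137}$ ($S = \sqrt{-137} = i \sqrt{137} \approx 11.705 i$)
$T = 300$ ($T = 3 \cdot 10^{2} = 3 \cdot 100 = 300$)
$S - 35 T = i \sqrt{137} - 10500 = -10500 + i \sqrt{137}$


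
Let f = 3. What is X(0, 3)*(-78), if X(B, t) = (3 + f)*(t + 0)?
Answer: -1404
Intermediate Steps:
X(B, t) = 6*t (X(B, t) = (3 + 3)*(t + 0) = 6*t)
X(0, 3)*(-78) = (6*3)*(-78) = 18*(-78) = -1404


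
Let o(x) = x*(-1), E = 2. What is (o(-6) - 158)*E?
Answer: -304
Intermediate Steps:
o(x) = -x
(o(-6) - 158)*E = (-1*(-6) - 158)*2 = (6 - 158)*2 = -152*2 = -304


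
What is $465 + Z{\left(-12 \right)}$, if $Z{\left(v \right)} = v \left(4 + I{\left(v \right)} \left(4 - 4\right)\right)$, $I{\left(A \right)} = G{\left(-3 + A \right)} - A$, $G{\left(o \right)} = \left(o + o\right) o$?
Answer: $417$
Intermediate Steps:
$G{\left(o \right)} = 2 o^{2}$ ($G{\left(o \right)} = 2 o o = 2 o^{2}$)
$I{\left(A \right)} = - A + 2 \left(-3 + A\right)^{2}$ ($I{\left(A \right)} = 2 \left(-3 + A\right)^{2} - A = - A + 2 \left(-3 + A\right)^{2}$)
$Z{\left(v \right)} = 4 v$ ($Z{\left(v \right)} = v \left(4 + \left(- v + 2 \left(-3 + v\right)^{2}\right) \left(4 - 4\right)\right) = v \left(4 + \left(- v + 2 \left(-3 + v\right)^{2}\right) 0\right) = v \left(4 + 0\right) = v 4 = 4 v$)
$465 + Z{\left(-12 \right)} = 465 + 4 \left(-12\right) = 465 - 48 = 417$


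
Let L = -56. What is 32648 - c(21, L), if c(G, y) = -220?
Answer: 32868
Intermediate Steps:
32648 - c(21, L) = 32648 - 1*(-220) = 32648 + 220 = 32868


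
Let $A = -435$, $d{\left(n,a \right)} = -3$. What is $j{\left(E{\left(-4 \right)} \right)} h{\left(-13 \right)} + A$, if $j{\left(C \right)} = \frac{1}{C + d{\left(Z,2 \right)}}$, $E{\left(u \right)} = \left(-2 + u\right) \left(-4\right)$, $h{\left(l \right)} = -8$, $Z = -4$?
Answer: $- \frac{9143}{21} \approx -435.38$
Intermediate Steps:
$E{\left(u \right)} = 8 - 4 u$
$j{\left(C \right)} = \frac{1}{-3 + C}$ ($j{\left(C \right)} = \frac{1}{C - 3} = \frac{1}{-3 + C}$)
$j{\left(E{\left(-4 \right)} \right)} h{\left(-13 \right)} + A = \frac{1}{-3 + \left(8 - -16\right)} \left(-8\right) - 435 = \frac{1}{-3 + \left(8 + 16\right)} \left(-8\right) - 435 = \frac{1}{-3 + 24} \left(-8\right) - 435 = \frac{1}{21} \left(-8\right) - 435 = - \frac{8}{21} - 435 = - \frac{9143}{21}$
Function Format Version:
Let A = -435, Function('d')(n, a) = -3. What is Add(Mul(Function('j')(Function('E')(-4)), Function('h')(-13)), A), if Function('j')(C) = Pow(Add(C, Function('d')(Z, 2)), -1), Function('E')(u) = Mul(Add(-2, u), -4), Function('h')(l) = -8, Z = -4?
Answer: Rational(-9143, 21) ≈ -435.38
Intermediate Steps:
Function('E')(u) = Add(8, Mul(-4, u))
Function('j')(C) = Pow(Add(-3, C), -1) (Function('j')(C) = Pow(Add(C, -3), -1) = Pow(Add(-3, C), -1))
Add(Mul(Function('j')(Function('E')(-4)), Function('h')(-13)), A) = Add(Mul(Pow(Add(-3, Add(8, Mul(-4, -4))), -1), -8), -435) = Add(Mul(Pow(Add(-3, Add(8, 16)), -1), -8), -435) = Add(Mul(Pow(Add(-3, 24), -1), -8), -435) = Add(Mul(Pow(21, -1), -8), -435) = Add(Mul(Rational(1, 21), -8), -435) = Add(Rational(-8, 21), -435) = Rational(-9143, 21)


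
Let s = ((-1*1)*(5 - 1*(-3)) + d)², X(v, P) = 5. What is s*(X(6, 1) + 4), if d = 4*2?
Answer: 0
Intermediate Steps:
d = 8
s = 0 (s = ((-1*1)*(5 - 1*(-3)) + 8)² = (-(5 + 3) + 8)² = (-1*8 + 8)² = (-8 + 8)² = 0² = 0)
s*(X(6, 1) + 4) = 0*(5 + 4) = 0*9 = 0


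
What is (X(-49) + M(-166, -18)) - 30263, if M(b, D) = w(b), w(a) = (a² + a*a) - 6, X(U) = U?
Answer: 24794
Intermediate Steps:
w(a) = -6 + 2*a² (w(a) = (a² + a²) - 6 = 2*a² - 6 = -6 + 2*a²)
M(b, D) = -6 + 2*b²
(X(-49) + M(-166, -18)) - 30263 = (-49 + (-6 + 2*(-166)²)) - 30263 = (-49 + (-6 + 2*27556)) - 30263 = (-49 + (-6 + 55112)) - 30263 = (-49 + 55106) - 30263 = 55057 - 30263 = 24794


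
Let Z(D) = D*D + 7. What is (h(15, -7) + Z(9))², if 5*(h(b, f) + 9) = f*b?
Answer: 3364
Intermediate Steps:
h(b, f) = -9 + b*f/5 (h(b, f) = -9 + (f*b)/5 = -9 + (b*f)/5 = -9 + b*f/5)
Z(D) = 7 + D² (Z(D) = D² + 7 = 7 + D²)
(h(15, -7) + Z(9))² = ((-9 + (⅕)*15*(-7)) + (7 + 9²))² = ((-9 - 21) + (7 + 81))² = (-30 + 88)² = 58² = 3364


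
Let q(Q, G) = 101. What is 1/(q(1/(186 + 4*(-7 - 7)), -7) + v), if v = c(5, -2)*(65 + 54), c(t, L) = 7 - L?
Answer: 1/1172 ≈ 0.00085324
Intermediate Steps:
v = 1071 (v = (7 - 1*(-2))*(65 + 54) = (7 + 2)*119 = 9*119 = 1071)
1/(q(1/(186 + 4*(-7 - 7)), -7) + v) = 1/(101 + 1071) = 1/1172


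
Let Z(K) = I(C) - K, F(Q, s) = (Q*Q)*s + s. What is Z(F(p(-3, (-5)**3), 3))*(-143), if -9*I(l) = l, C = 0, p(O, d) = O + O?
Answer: 15873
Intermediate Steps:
p(O, d) = 2*O
F(Q, s) = s + s*Q**2 (F(Q, s) = Q**2*s + s = s*Q**2 + s = s + s*Q**2)
I(l) = -l/9
Z(K) = -K (Z(K) = -1/9*0 - K = 0 - K = -K)
Z(F(p(-3, (-5)**3), 3))*(-143) = -3*(1 + (2*(-3))**2)*(-143) = -3*(1 + (-6)**2)*(-143) = -3*(1 + 36)*(-143) = -3*37*(-143) = -1*111*(-143) = -111*(-143) = 15873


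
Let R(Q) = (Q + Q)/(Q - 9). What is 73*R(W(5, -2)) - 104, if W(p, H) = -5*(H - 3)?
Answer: 993/8 ≈ 124.13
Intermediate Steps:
W(p, H) = 15 - 5*H (W(p, H) = -5*(-3 + H) = 15 - 5*H)
R(Q) = 2*Q/(-9 + Q) (R(Q) = (2*Q)/(-9 + Q) = 2*Q/(-9 + Q))
73*R(W(5, -2)) - 104 = 73*(2*(15 - 5*(-2))/(-9 + (15 - 5*(-2)))) - 104 = 73*(2*(15 + 10)/(-9 + (15 + 10))) - 104 = 73*(2*25/(-9 + 25)) - 104 = 73*(2*25/16) - 104 = 73*(2*25*(1/16)) - 104 = 73*(25/8) - 104 = 1825/8 - 104 = 993/8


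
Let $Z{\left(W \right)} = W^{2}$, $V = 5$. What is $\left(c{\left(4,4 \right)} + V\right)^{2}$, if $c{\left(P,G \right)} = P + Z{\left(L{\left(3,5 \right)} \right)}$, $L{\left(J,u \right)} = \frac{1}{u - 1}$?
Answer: $\frac{21025}{256} \approx 82.129$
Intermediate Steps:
$L{\left(J,u \right)} = \frac{1}{-1 + u}$
$c{\left(P,G \right)} = \frac{1}{16} + P$ ($c{\left(P,G \right)} = P + \left(\frac{1}{-1 + 5}\right)^{2} = P + \left(\frac{1}{4}\right)^{2} = P + \frac{1}{16} = \frac{1}{16} + P$)
$\left(c{\left(4,4 \right)} + V\right)^{2} = \left(\left(\frac{1}{16} + 4\right) + 5\right)^{2} = \left(\frac{65}{16} + 5\right)^{2} = \left(\frac{145}{16}\right)^{2} = \frac{21025}{256}$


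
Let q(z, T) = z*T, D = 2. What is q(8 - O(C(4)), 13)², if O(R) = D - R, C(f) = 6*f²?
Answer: 1758276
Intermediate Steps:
O(R) = 2 - R
q(z, T) = T*z
q(8 - O(C(4)), 13)² = (13*(8 - (2 - 6*4²)))² = (13*(8 - (2 - 6*16)))² = (13*(8 - (2 - 1*96)))² = (13*(8 - (2 - 96)))² = (13*(8 - 1*(-94)))² = (13*(8 + 94))² = (13*102)² = 1326² = 1758276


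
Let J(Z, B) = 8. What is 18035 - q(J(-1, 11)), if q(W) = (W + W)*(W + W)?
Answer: 17779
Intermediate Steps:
q(W) = 4*W**2 (q(W) = (2*W)*(2*W) = 4*W**2)
18035 - q(J(-1, 11)) = 18035 - 4*8**2 = 18035 - 4*64 = 18035 - 1*256 = 18035 - 256 = 17779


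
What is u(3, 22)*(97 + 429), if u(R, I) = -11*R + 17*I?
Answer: 179366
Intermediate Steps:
u(3, 22)*(97 + 429) = (-11*3 + 17*22)*(97 + 429) = (-33 + 374)*526 = 341*526 = 179366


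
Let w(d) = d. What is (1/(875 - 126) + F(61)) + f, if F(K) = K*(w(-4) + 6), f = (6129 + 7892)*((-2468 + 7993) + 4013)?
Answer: 100165582581/749 ≈ 1.3373e+8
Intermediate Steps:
f = 133732298 (f = 14021*(5525 + 4013) = 14021*9538 = 133732298)
F(K) = 2*K (F(K) = K*(-4 + 6) = K*2 = 2*K)
(1/(875 - 126) + F(61)) + f = (1/(875 - 126) + 2*61) + 133732298 = (1/749 + 122) + 133732298 = 91379/749 + 133732298 = 100165582581/749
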